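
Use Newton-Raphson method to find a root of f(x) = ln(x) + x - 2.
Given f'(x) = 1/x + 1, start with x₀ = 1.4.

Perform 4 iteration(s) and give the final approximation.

f(x) = ln(x) + x - 2
f'(x) = 1/x + 1
x₀ = 1.4

Newton-Raphson formula: x_{n+1} = x_n - f(x_n)/f'(x_n)

Iteration 1:
  f(1.400000) = -0.263528
  f'(1.400000) = 1.714286
  x_1 = 1.400000 - (-0.263528)/1.714286 = 1.553725
Iteration 2:
  f(1.553725) = -0.005621
  f'(1.553725) = 1.643615
  x_2 = 1.553725 - (-0.005621)/1.643615 = 1.557144
Iteration 3:
  f(1.557144) = -0.000002
  f'(1.557144) = 1.642201
  x_3 = 1.557144 - (-0.000002)/1.642201 = 1.557146
Iteration 4:
  f(1.557146) = 0.000000
  f'(1.557146) = 1.642201
  x_4 = 1.557146 - 0.000000/1.642201 = 1.557146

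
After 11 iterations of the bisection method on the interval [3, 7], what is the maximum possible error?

Bisection error bound: |error| ≤ (b-a)/2^n
|error| ≤ (7 - 3)/2^11 = 4/2^11
|error| ≤ 0.0019531250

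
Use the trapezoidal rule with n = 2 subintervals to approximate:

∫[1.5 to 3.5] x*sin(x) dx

f(x) = x*sin(x)
a = 1.5, b = 3.5, n = 2
h = (b - a)/n = 1.000000

Trapezoidal rule: (h/2)[f(x₀) + 2f(x₁) + 2f(x₂) + ... + f(xₙ)]

x_0 = 1.5000, f(x_0) = 1.496242, coefficient = 1
x_1 = 2.5000, f(x_1) = 1.496180, coefficient = 2
x_2 = 3.5000, f(x_2) = -1.227741, coefficient = 1

I ≈ (1.000000/2) × 3.260862 = 1.630431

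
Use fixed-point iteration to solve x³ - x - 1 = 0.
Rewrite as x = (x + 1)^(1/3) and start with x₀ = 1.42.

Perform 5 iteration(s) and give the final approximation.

Equation: x³ - x - 1 = 0
Fixed-point form: x = (x + 1)^(1/3)
x₀ = 1.42

x_1 = g(1.420000) = 1.342575
x_2 = g(1.342575) = 1.328101
x_3 = g(1.328101) = 1.325360
x_4 = g(1.325360) = 1.324840
x_5 = g(1.324840) = 1.324741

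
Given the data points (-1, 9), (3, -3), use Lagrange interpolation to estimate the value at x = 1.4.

Lagrange interpolation formula:
P(x) = Σ yᵢ × Lᵢ(x)
where Lᵢ(x) = Π_{j≠i} (x - xⱼ)/(xᵢ - xⱼ)

L_0(1.4) = (1.4 - 3)/(-1 - 3) = 0.400000
L_1(1.4) = (1.4 - (-1))/(3 - (-1)) = 0.600000

P(1.4) = 9×L_0(1.4) + (-3)×L_1(1.4)
P(1.4) = 1.800000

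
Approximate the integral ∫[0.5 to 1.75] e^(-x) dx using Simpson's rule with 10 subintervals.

f(x) = e^(-x)
a = 0.5, b = 1.75, n = 10
h = (b - a)/n = 0.125000

Simpson's rule: (h/3)[f(x₀) + 4f(x₁) + 2f(x₂) + ... + f(xₙ)]

x_0 = 0.5000, f(x_0) = 0.606531, coefficient = 1
x_1 = 0.6250, f(x_1) = 0.535261, coefficient = 4
x_2 = 0.7500, f(x_2) = 0.472367, coefficient = 2
x_3 = 0.8750, f(x_3) = 0.416862, coefficient = 4
x_4 = 1.0000, f(x_4) = 0.367879, coefficient = 2
x_5 = 1.1250, f(x_5) = 0.324652, coefficient = 4
x_6 = 1.2500, f(x_6) = 0.286505, coefficient = 2
x_7 = 1.3750, f(x_7) = 0.252840, coefficient = 4
x_8 = 1.5000, f(x_8) = 0.223130, coefficient = 2
x_9 = 1.6250, f(x_9) = 0.196912, coefficient = 4
x_10 = 1.7500, f(x_10) = 0.173774, coefficient = 1

I ≈ (0.125000/3) × 10.386175 = 0.432757
Exact value: 0.432757
Error: 0.000001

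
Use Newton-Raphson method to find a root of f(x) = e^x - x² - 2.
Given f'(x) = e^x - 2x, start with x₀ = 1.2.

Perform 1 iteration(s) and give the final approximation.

f(x) = e^x - x² - 2
f'(x) = e^x - 2x
x₀ = 1.2

Newton-Raphson formula: x_{n+1} = x_n - f(x_n)/f'(x_n)

Iteration 1:
  f(1.200000) = -0.119883
  f'(1.200000) = 0.920117
  x_1 = 1.200000 - (-0.119883)/0.920117 = 1.330291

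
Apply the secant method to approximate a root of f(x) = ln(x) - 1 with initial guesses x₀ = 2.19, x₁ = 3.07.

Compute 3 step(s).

f(x) = ln(x) - 1
x₀ = 2.19, x₁ = 3.07

Secant formula: x_{n+1} = x_n - f(x_n)(x_n - x_{n-1})/(f(x_n) - f(x_{n-1}))

Iteration 1:
  f(2.190000) = -0.216098
  f(3.070000) = 0.121678
  x_2 = 3.070000 - 0.121678×(3.070000 - 2.190000)/(0.121678 - (-0.216098))
       = 2.752996
Iteration 2:
  f(3.070000) = 0.121678
  f(2.752996) = 0.012690
  x_3 = 2.752996 - 0.012690×(2.752996 - 3.070000)/(0.012690 - 0.121678)
       = 2.716086
Iteration 3:
  f(2.752996) = 0.012690
  f(2.716086) = -0.000808
  x_4 = 2.716086 - (-0.000808)×(2.716086 - 2.752996)/(-0.000808 - 0.012690)
       = 2.718296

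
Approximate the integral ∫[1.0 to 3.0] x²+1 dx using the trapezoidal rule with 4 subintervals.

f(x) = x²+1
a = 1.0, b = 3.0, n = 4
h = (b - a)/n = 0.500000

Trapezoidal rule: (h/2)[f(x₀) + 2f(x₁) + 2f(x₂) + ... + f(xₙ)]

x_0 = 1.0000, f(x_0) = 2.000000, coefficient = 1
x_1 = 1.5000, f(x_1) = 3.250000, coefficient = 2
x_2 = 2.0000, f(x_2) = 5.000000, coefficient = 2
x_3 = 2.5000, f(x_3) = 7.250000, coefficient = 2
x_4 = 3.0000, f(x_4) = 10.000000, coefficient = 1

I ≈ (0.500000/2) × 43.000000 = 10.750000
Exact value: 10.666667
Error: 0.083333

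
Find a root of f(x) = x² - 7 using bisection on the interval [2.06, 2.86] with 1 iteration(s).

f(x) = x² - 7
Initial interval: [2.06, 2.86]

Iteration 1:
  c_1 = (2.060000 + 2.860000)/2 = 2.460000
  f(c_1) = f(2.460000) = -0.948400
  f(a) × f(c) ≥ 0, new interval: [2.460000, 2.860000]

After 1 iteration(s), the approximation is c_1 = 2.460000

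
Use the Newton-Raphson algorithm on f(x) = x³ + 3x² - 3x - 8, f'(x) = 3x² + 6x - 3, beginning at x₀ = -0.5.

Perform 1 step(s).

f(x) = x³ + 3x² - 3x - 8
f'(x) = 3x² + 6x - 3
x₀ = -0.5

Newton-Raphson formula: x_{n+1} = x_n - f(x_n)/f'(x_n)

Iteration 1:
  f(-0.500000) = -5.875000
  f'(-0.500000) = -5.250000
  x_1 = -0.500000 - (-5.875000)/(-5.250000) = -1.619048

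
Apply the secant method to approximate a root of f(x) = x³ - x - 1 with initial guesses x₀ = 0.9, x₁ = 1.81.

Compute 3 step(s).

f(x) = x³ - x - 1
x₀ = 0.9, x₁ = 1.81

Secant formula: x_{n+1} = x_n - f(x_n)(x_n - x_{n-1})/(f(x_n) - f(x_{n-1}))

Iteration 1:
  f(0.900000) = -1.171000
  f(1.810000) = 3.119741
  x_2 = 1.810000 - 3.119741×(1.810000 - 0.900000)/(3.119741 - (-1.171000))
       = 1.148351
Iteration 2:
  f(1.810000) = 3.119741
  f(1.148351) = -0.634009
  x_3 = 1.148351 - (-0.634009)×(1.148351 - 1.810000)/(-0.634009 - 3.119741)
       = 1.260104
Iteration 3:
  f(1.148351) = -0.634009
  f(1.260104) = -0.259234
  x_4 = 1.260104 - (-0.259234)×(1.260104 - 1.148351)/(-0.259234 - (-0.634009))
       = 1.337404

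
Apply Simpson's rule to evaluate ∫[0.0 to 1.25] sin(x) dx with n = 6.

f(x) = sin(x)
a = 0.0, b = 1.25, n = 6
h = (b - a)/n = 0.208333

Simpson's rule: (h/3)[f(x₀) + 4f(x₁) + 2f(x₂) + ... + f(xₙ)]

x_0 = 0.0000, f(x_0) = 0.000000, coefficient = 1
x_1 = 0.2083, f(x_1) = 0.206830, coefficient = 4
x_2 = 0.4167, f(x_2) = 0.404715, coefficient = 2
x_3 = 0.6250, f(x_3) = 0.585097, coefficient = 4
x_4 = 0.8333, f(x_4) = 0.740177, coefficient = 2
x_5 = 1.0417, f(x_5) = 0.863247, coefficient = 4
x_6 = 1.2500, f(x_6) = 0.948985, coefficient = 1

I ≈ (0.208333/3) × 9.859462 = 0.684685
Exact value: 0.684678
Error: 0.000007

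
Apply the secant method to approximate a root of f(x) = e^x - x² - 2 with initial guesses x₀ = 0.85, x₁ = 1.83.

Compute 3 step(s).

f(x) = e^x - x² - 2
x₀ = 0.85, x₁ = 1.83

Secant formula: x_{n+1} = x_n - f(x_n)(x_n - x_{n-1})/(f(x_n) - f(x_{n-1}))

Iteration 1:
  f(0.850000) = -0.382853
  f(1.830000) = 0.884987
  x_2 = 1.830000 - 0.884987×(1.830000 - 0.850000)/(0.884987 - (-0.382853))
       = 1.145933
Iteration 2:
  f(1.830000) = 0.884987
  f(1.145933) = -0.167788
  x_3 = 1.145933 - (-0.167788)×(1.145933 - 1.830000)/(-0.167788 - 0.884987)
       = 1.254958
Iteration 3:
  f(1.145933) = -0.167788
  f(1.254958) = -0.067229
  x_4 = 1.254958 - (-0.067229)×(1.254958 - 1.145933)/(-0.067229 - (-0.167788))
       = 1.327846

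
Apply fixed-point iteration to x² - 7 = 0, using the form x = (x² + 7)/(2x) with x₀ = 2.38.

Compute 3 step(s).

Equation: x² - 7 = 0
Fixed-point form: x = (x² + 7)/(2x)
x₀ = 2.38

x_1 = g(2.380000) = 2.660588
x_2 = g(2.660588) = 2.645793
x_3 = g(2.645793) = 2.645751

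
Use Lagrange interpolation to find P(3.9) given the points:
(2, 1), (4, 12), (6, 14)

Lagrange interpolation formula:
P(x) = Σ yᵢ × Lᵢ(x)
where Lᵢ(x) = Π_{j≠i} (x - xⱼ)/(xᵢ - xⱼ)

L_0(3.9) = (3.9 - 4)/(2 - 4) × (3.9 - 6)/(2 - 6) = 0.026250
L_1(3.9) = (3.9 - 2)/(4 - 2) × (3.9 - 6)/(4 - 6) = 0.997500
L_2(3.9) = (3.9 - 2)/(6 - 2) × (3.9 - 4)/(6 - 4) = -0.023750

P(3.9) = 1×L_0(3.9) + 12×L_1(3.9) + 14×L_2(3.9)
P(3.9) = 11.663750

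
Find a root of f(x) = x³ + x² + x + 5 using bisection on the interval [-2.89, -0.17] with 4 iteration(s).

f(x) = x³ + x² + x + 5
Initial interval: [-2.89, -0.17]

Iteration 1:
  c_1 = (-2.890000 + (-0.170000))/2 = -1.530000
  f(c_1) = f(-1.530000) = 2.229323
  f(a) × f(c) < 0, new interval: [-2.890000, -1.530000]
Iteration 2:
  c_2 = (-2.890000 + (-1.530000))/2 = -2.210000
  f(c_2) = f(-2.210000) = -3.119761
  f(a) × f(c) ≥ 0, new interval: [-2.210000, -1.530000]
Iteration 3:
  c_3 = (-2.210000 + (-1.530000))/2 = -1.870000
  f(c_3) = f(-1.870000) = 0.087697
  f(a) × f(c) < 0, new interval: [-2.210000, -1.870000]
Iteration 4:
  c_4 = (-2.210000 + (-1.870000))/2 = -2.040000
  f(c_4) = f(-2.040000) = -1.368064
  f(a) × f(c) ≥ 0, new interval: [-2.040000, -1.870000]

After 4 iteration(s), the approximation is c_4 = -2.040000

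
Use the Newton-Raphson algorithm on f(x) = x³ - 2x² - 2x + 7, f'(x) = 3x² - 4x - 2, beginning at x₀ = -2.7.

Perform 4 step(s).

f(x) = x³ - 2x² - 2x + 7
f'(x) = 3x² - 4x - 2
x₀ = -2.7

Newton-Raphson formula: x_{n+1} = x_n - f(x_n)/f'(x_n)

Iteration 1:
  f(-2.700000) = -21.863000
  f'(-2.700000) = 30.670000
  x_1 = -2.700000 - (-21.863000)/30.670000 = -1.987154
Iteration 2:
  f(-1.987154) = -4.770082
  f'(-1.987154) = 17.794952
  x_2 = -1.987154 - (-4.770082)/17.794952 = -1.719095
Iteration 3:
  f(-1.719095) = -0.552811
  f'(-1.719095) = 13.742249
  x_3 = -1.719095 - (-0.552811)/13.742249 = -1.678868
Iteration 4:
  f(-1.678868) = -0.011517
  f'(-1.678868) = 13.171269
  x_4 = -1.678868 - (-0.011517)/13.171269 = -1.677994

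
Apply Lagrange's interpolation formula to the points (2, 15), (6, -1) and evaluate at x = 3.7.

Lagrange interpolation formula:
P(x) = Σ yᵢ × Lᵢ(x)
where Lᵢ(x) = Π_{j≠i} (x - xⱼ)/(xᵢ - xⱼ)

L_0(3.7) = (3.7 - 6)/(2 - 6) = 0.575000
L_1(3.7) = (3.7 - 2)/(6 - 2) = 0.425000

P(3.7) = 15×L_0(3.7) + (-1)×L_1(3.7)
P(3.7) = 8.200000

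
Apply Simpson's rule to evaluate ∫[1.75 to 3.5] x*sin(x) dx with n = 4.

f(x) = x*sin(x)
a = 1.75, b = 3.5, n = 4
h = (b - a)/n = 0.437500

Simpson's rule: (h/3)[f(x₀) + 4f(x₁) + 2f(x₂) + ... + f(xₙ)]

x_0 = 1.7500, f(x_0) = 1.721975, coefficient = 1
x_1 = 2.1875, f(x_1) = 1.784539, coefficient = 4
x_2 = 2.6250, f(x_2) = 1.296541, coefficient = 2
x_3 = 3.0625, f(x_3) = 0.241969, coefficient = 4
x_4 = 3.5000, f(x_4) = -1.227741, coefficient = 1

I ≈ (0.437500/3) × 11.193347 = 1.632363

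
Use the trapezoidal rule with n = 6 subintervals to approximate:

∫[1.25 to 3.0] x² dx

f(x) = x²
a = 1.25, b = 3.0, n = 6
h = (b - a)/n = 0.291667

Trapezoidal rule: (h/2)[f(x₀) + 2f(x₁) + 2f(x₂) + ... + f(xₙ)]

x_0 = 1.2500, f(x_0) = 1.562500, coefficient = 1
x_1 = 1.5417, f(x_1) = 2.376736, coefficient = 2
x_2 = 1.8333, f(x_2) = 3.361111, coefficient = 2
x_3 = 2.1250, f(x_3) = 4.515625, coefficient = 2
x_4 = 2.4167, f(x_4) = 5.840278, coefficient = 2
x_5 = 2.7083, f(x_5) = 7.335069, coefficient = 2
x_6 = 3.0000, f(x_6) = 9.000000, coefficient = 1

I ≈ (0.291667/2) × 57.420139 = 8.373770
Exact value: 8.348958
Error: 0.024812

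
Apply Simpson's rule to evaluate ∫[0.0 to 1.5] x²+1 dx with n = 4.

f(x) = x²+1
a = 0.0, b = 1.5, n = 4
h = (b - a)/n = 0.375000

Simpson's rule: (h/3)[f(x₀) + 4f(x₁) + 2f(x₂) + ... + f(xₙ)]

x_0 = 0.0000, f(x_0) = 1.000000, coefficient = 1
x_1 = 0.3750, f(x_1) = 1.140625, coefficient = 4
x_2 = 0.7500, f(x_2) = 1.562500, coefficient = 2
x_3 = 1.1250, f(x_3) = 2.265625, coefficient = 4
x_4 = 1.5000, f(x_4) = 3.250000, coefficient = 1

I ≈ (0.375000/3) × 21.000000 = 2.625000
Exact value: 2.625000
Error: 0.000000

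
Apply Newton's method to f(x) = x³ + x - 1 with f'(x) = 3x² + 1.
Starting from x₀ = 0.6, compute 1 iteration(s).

f(x) = x³ + x - 1
f'(x) = 3x² + 1
x₀ = 0.6

Newton-Raphson formula: x_{n+1} = x_n - f(x_n)/f'(x_n)

Iteration 1:
  f(0.600000) = -0.184000
  f'(0.600000) = 2.080000
  x_1 = 0.600000 - (-0.184000)/2.080000 = 0.688462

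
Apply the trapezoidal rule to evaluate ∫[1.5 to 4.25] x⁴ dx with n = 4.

f(x) = x⁴
a = 1.5, b = 4.25, n = 4
h = (b - a)/n = 0.687500

Trapezoidal rule: (h/2)[f(x₀) + 2f(x₁) + 2f(x₂) + ... + f(xₙ)]

x_0 = 1.5000, f(x_0) = 5.062500, coefficient = 1
x_1 = 2.1875, f(x_1) = 22.897720, coefficient = 2
x_2 = 2.8750, f(x_2) = 68.320557, coefficient = 2
x_3 = 3.5625, f(x_3) = 161.071793, coefficient = 2
x_4 = 4.2500, f(x_4) = 326.253906, coefficient = 1

I ≈ (0.687500/2) × 835.896545 = 287.339437
Exact value: 275.797070
Error: 11.542367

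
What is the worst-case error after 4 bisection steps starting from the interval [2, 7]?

Bisection error bound: |error| ≤ (b-a)/2^n
|error| ≤ (7 - 2)/2^4 = 5/2^4
|error| ≤ 0.3125000000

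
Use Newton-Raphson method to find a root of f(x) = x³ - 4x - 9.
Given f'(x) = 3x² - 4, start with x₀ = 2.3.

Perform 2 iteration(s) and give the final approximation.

f(x) = x³ - 4x - 9
f'(x) = 3x² - 4
x₀ = 2.3

Newton-Raphson formula: x_{n+1} = x_n - f(x_n)/f'(x_n)

Iteration 1:
  f(2.300000) = -6.033000
  f'(2.300000) = 11.870000
  x_1 = 2.300000 - (-6.033000)/11.870000 = 2.808256
Iteration 2:
  f(2.808256) = 1.913732
  f'(2.808256) = 19.658907
  x_2 = 2.808256 - 1.913732/19.658907 = 2.710909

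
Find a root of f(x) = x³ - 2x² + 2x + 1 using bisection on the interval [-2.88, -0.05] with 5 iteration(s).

f(x) = x³ - 2x² + 2x + 1
Initial interval: [-2.88, -0.05]

Iteration 1:
  c_1 = (-2.880000 + (-0.050000))/2 = -1.465000
  f(c_1) = f(-1.465000) = -9.366670
  f(a) × f(c) ≥ 0, new interval: [-1.465000, -0.050000]
Iteration 2:
  c_2 = (-1.465000 + (-0.050000))/2 = -0.757500
  f(c_2) = f(-0.757500) = -2.097271
  f(a) × f(c) ≥ 0, new interval: [-0.757500, -0.050000]
Iteration 3:
  c_3 = (-0.757500 + (-0.050000))/2 = -0.403750
  f(c_3) = f(-0.403750) = -0.199345
  f(a) × f(c) ≥ 0, new interval: [-0.403750, -0.050000]
Iteration 4:
  c_4 = (-0.403750 + (-0.050000))/2 = -0.226875
  f(c_4) = f(-0.226875) = 0.431628
  f(a) × f(c) < 0, new interval: [-0.403750, -0.226875]
Iteration 5:
  c_5 = (-0.403750 + (-0.226875))/2 = -0.315312
  f(c_5) = f(-0.315312) = 0.139182
  f(a) × f(c) < 0, new interval: [-0.403750, -0.315312]

After 5 iteration(s), the approximation is c_5 = -0.315312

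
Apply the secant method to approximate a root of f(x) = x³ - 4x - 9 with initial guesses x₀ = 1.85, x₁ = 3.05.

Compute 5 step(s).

f(x) = x³ - 4x - 9
x₀ = 1.85, x₁ = 3.05

Secant formula: x_{n+1} = x_n - f(x_n)(x_n - x_{n-1})/(f(x_n) - f(x_{n-1}))

Iteration 1:
  f(1.850000) = -10.068375
  f(3.050000) = 7.172625
  x_2 = 3.050000 - 7.172625×(3.050000 - 1.850000)/(7.172625 - (-10.068375))
       = 2.550774
Iteration 2:
  f(3.050000) = 7.172625
  f(2.550774) = -2.606613
  x_3 = 2.550774 - (-2.606613)×(2.550774 - 3.050000)/(-2.606613 - 7.172625)
       = 2.683841
Iteration 3:
  f(2.550774) = -2.606613
  f(2.683841) = -0.403655
  x_4 = 2.683841 - (-0.403655)×(2.683841 - 2.550774)/(-0.403655 - (-2.606613))
       = 2.708223
Iteration 4:
  f(2.683841) = -0.403655
  f(2.708223) = 0.030492
  x_5 = 2.708223 - 0.030492×(2.708223 - 2.683841)/(0.030492 - (-0.403655))
       = 2.706510
Iteration 5:
  f(2.708223) = 0.030492
  f(2.706510) = -0.000314
  x_6 = 2.706510 - (-0.000314)×(2.706510 - 2.708223)/(-0.000314 - 0.030492)
       = 2.706528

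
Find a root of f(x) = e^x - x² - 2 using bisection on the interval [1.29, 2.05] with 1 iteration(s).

f(x) = e^x - x² - 2
Initial interval: [1.29, 2.05]

Iteration 1:
  c_1 = (1.290000 + 2.050000)/2 = 1.670000
  f(c_1) = f(1.670000) = 0.523268
  f(a) × f(c) < 0, new interval: [1.290000, 1.670000]

After 1 iteration(s), the approximation is c_1 = 1.670000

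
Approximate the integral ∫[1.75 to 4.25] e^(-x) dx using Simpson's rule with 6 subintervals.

f(x) = e^(-x)
a = 1.75, b = 4.25, n = 6
h = (b - a)/n = 0.416667

Simpson's rule: (h/3)[f(x₀) + 4f(x₁) + 2f(x₂) + ... + f(xₙ)]

x_0 = 1.7500, f(x_0) = 0.173774, coefficient = 1
x_1 = 2.1667, f(x_1) = 0.114559, coefficient = 4
x_2 = 2.5833, f(x_2) = 0.075522, coefficient = 2
x_3 = 3.0000, f(x_3) = 0.049787, coefficient = 4
x_4 = 3.4167, f(x_4) = 0.032822, coefficient = 2
x_5 = 3.8333, f(x_5) = 0.021637, coefficient = 4
x_6 = 4.2500, f(x_6) = 0.014264, coefficient = 1

I ≈ (0.416667/3) × 1.148658 = 0.159536
Exact value: 0.159510
Error: 0.000026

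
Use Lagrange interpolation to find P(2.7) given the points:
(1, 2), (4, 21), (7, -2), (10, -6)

Lagrange interpolation formula:
P(x) = Σ yᵢ × Lᵢ(x)
where Lᵢ(x) = Π_{j≠i} (x - xⱼ)/(xᵢ - xⱼ)

L_0(2.7) = (2.7 - 4)/(1 - 4) × (2.7 - 7)/(1 - 7) × (2.7 - 10)/(1 - 10) = 0.251895
L_1(2.7) = (2.7 - 1)/(4 - 1) × (2.7 - 7)/(4 - 7) × (2.7 - 10)/(4 - 10) = 0.988204
L_2(2.7) = (2.7 - 1)/(7 - 1) × (2.7 - 4)/(7 - 4) × (2.7 - 10)/(7 - 10) = -0.298759
L_3(2.7) = (2.7 - 1)/(10 - 1) × (2.7 - 4)/(10 - 4) × (2.7 - 7)/(10 - 7) = 0.058660

P(2.7) = 2×L_0(2.7) + 21×L_1(2.7) + (-2)×L_2(2.7) + (-6)×L_3(2.7)
P(2.7) = 21.501623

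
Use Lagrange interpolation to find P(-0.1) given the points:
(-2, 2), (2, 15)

Lagrange interpolation formula:
P(x) = Σ yᵢ × Lᵢ(x)
where Lᵢ(x) = Π_{j≠i} (x - xⱼ)/(xᵢ - xⱼ)

L_0(-0.1) = (-0.1 - 2)/(-2 - 2) = 0.525000
L_1(-0.1) = (-0.1 - (-2))/(2 - (-2)) = 0.475000

P(-0.1) = 2×L_0(-0.1) + 15×L_1(-0.1)
P(-0.1) = 8.175000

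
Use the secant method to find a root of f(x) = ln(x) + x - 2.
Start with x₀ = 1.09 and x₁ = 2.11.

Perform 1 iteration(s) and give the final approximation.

f(x) = ln(x) + x - 2
x₀ = 1.09, x₁ = 2.11

Secant formula: x_{n+1} = x_n - f(x_n)(x_n - x_{n-1})/(f(x_n) - f(x_{n-1}))

Iteration 1:
  f(1.090000) = -0.823822
  f(2.110000) = 0.856688
  x_2 = 2.110000 - 0.856688×(2.110000 - 1.090000)/(0.856688 - (-0.823822))
       = 1.590026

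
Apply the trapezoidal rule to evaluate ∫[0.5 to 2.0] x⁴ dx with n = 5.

f(x) = x⁴
a = 0.5, b = 2.0, n = 5
h = (b - a)/n = 0.300000

Trapezoidal rule: (h/2)[f(x₀) + 2f(x₁) + 2f(x₂) + ... + f(xₙ)]

x_0 = 0.5000, f(x_0) = 0.062500, coefficient = 1
x_1 = 0.8000, f(x_1) = 0.409600, coefficient = 2
x_2 = 1.1000, f(x_2) = 1.464100, coefficient = 2
x_3 = 1.4000, f(x_3) = 3.841600, coefficient = 2
x_4 = 1.7000, f(x_4) = 8.352100, coefficient = 2
x_5 = 2.0000, f(x_5) = 16.000000, coefficient = 1

I ≈ (0.300000/2) × 44.197300 = 6.629595
Exact value: 6.393750
Error: 0.235845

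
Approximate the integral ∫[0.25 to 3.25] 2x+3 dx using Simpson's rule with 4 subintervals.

f(x) = 2x+3
a = 0.25, b = 3.25, n = 4
h = (b - a)/n = 0.750000

Simpson's rule: (h/3)[f(x₀) + 4f(x₁) + 2f(x₂) + ... + f(xₙ)]

x_0 = 0.2500, f(x_0) = 3.500000, coefficient = 1
x_1 = 1.0000, f(x_1) = 5.000000, coefficient = 4
x_2 = 1.7500, f(x_2) = 6.500000, coefficient = 2
x_3 = 2.5000, f(x_3) = 8.000000, coefficient = 4
x_4 = 3.2500, f(x_4) = 9.500000, coefficient = 1

I ≈ (0.750000/3) × 78.000000 = 19.500000
Exact value: 19.500000
Error: 0.000000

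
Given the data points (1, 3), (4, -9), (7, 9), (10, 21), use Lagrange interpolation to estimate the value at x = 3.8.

Lagrange interpolation formula:
P(x) = Σ yᵢ × Lᵢ(x)
where Lᵢ(x) = Π_{j≠i} (x - xⱼ)/(xᵢ - xⱼ)

L_0(3.8) = (3.8 - 4)/(1 - 4) × (3.8 - 7)/(1 - 7) × (3.8 - 10)/(1 - 10) = 0.024494
L_1(3.8) = (3.8 - 1)/(4 - 1) × (3.8 - 7)/(4 - 7) × (3.8 - 10)/(4 - 10) = 1.028741
L_2(3.8) = (3.8 - 1)/(7 - 1) × (3.8 - 4)/(7 - 4) × (3.8 - 10)/(7 - 10) = -0.064296
L_3(3.8) = (3.8 - 1)/(10 - 1) × (3.8 - 4)/(10 - 4) × (3.8 - 7)/(10 - 7) = 0.011062

P(3.8) = 3×L_0(3.8) + (-9)×L_1(3.8) + 9×L_2(3.8) + 21×L_3(3.8)
P(3.8) = -9.531556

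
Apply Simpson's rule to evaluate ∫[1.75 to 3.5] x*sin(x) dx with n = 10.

f(x) = x*sin(x)
a = 1.75, b = 3.5, n = 10
h = (b - a)/n = 0.175000

Simpson's rule: (h/3)[f(x₀) + 4f(x₁) + 2f(x₂) + ... + f(xₙ)]

x_0 = 1.7500, f(x_0) = 1.721975, coefficient = 1
x_1 = 1.9250, f(x_1) = 1.805502, coefficient = 4
x_2 = 2.1000, f(x_2) = 1.812740, coefficient = 2
x_3 = 2.2750, f(x_3) = 1.733840, coefficient = 4
x_4 = 2.4500, f(x_4) = 1.562524, coefficient = 2
x_5 = 2.6250, f(x_5) = 1.296541, coefficient = 4
x_6 = 2.8000, f(x_6) = 0.937967, coefficient = 2
x_7 = 2.9750, f(x_7) = 0.493324, coefficient = 4
x_8 = 3.1500, f(x_8) = -0.026483, coefficient = 2
x_9 = 3.3250, f(x_9) = -0.606416, coefficient = 4
x_10 = 3.5000, f(x_10) = -1.227741, coefficient = 1

I ≈ (0.175000/3) × 27.958888 = 1.630935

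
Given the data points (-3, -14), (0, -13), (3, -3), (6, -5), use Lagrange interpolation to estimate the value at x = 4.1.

Lagrange interpolation formula:
P(x) = Σ yᵢ × Lᵢ(x)
where Lᵢ(x) = Π_{j≠i} (x - xⱼ)/(xᵢ - xⱼ)

L_0(4.1) = (4.1 - 0)/(-3 - 0) × (4.1 - 3)/(-3 - 3) × (4.1 - 6)/(-3 - 6) = 0.052895
L_1(4.1) = (4.1 - (-3))/(0 - (-3)) × (4.1 - 3)/(0 - 3) × (4.1 - 6)/(0 - 6) = -0.274796
L_2(4.1) = (4.1 - (-3))/(3 - (-3)) × (4.1 - 0)/(3 - 0) × (4.1 - 6)/(3 - 6) = 1.024241
L_3(4.1) = (4.1 - (-3))/(6 - (-3)) × (4.1 - 0)/(6 - 0) × (4.1 - 3)/(6 - 3) = 0.197660

P(4.1) = (-14)×L_0(4.1) + (-13)×L_1(4.1) + (-3)×L_2(4.1) + (-5)×L_3(4.1)
P(4.1) = -1.229204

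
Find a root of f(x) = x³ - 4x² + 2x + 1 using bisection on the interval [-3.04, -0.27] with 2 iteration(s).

f(x) = x³ - 4x² + 2x + 1
Initial interval: [-3.04, -0.27]

Iteration 1:
  c_1 = (-3.040000 + (-0.270000))/2 = -1.655000
  f(c_1) = f(-1.655000) = -17.799186
  f(a) × f(c) ≥ 0, new interval: [-1.655000, -0.270000]
Iteration 2:
  c_2 = (-1.655000 + (-0.270000))/2 = -0.962500
  f(c_2) = f(-0.962500) = -5.522291
  f(a) × f(c) ≥ 0, new interval: [-0.962500, -0.270000]

After 2 iteration(s), the approximation is c_2 = -0.962500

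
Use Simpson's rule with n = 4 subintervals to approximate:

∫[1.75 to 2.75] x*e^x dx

f(x) = x*e^x
a = 1.75, b = 2.75, n = 4
h = (b - a)/n = 0.250000

Simpson's rule: (h/3)[f(x₀) + 4f(x₁) + 2f(x₂) + ... + f(xₙ)]

x_0 = 1.7500, f(x_0) = 10.070555, coefficient = 1
x_1 = 2.0000, f(x_1) = 14.778112, coefficient = 4
x_2 = 2.2500, f(x_2) = 21.347406, coefficient = 2
x_3 = 2.5000, f(x_3) = 30.456235, coefficient = 4
x_4 = 2.7500, f(x_4) = 43.017238, coefficient = 1

I ≈ (0.250000/3) × 276.719992 = 23.059999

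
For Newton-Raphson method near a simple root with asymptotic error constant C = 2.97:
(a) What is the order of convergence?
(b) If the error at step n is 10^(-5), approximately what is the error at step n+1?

(a) Newton-Raphson has quadratic (order 2) convergence near simple roots.
    This means |e_{n+1}| ≈ C|e_n|².

(b) With |e_n| = 10^(-5) and C = 2.97:
    |e_{n+1}| ≈ 2.97 × (10^(-5))² = 2.97 × 10^(-10)

(a) 2 (quadratic); (b) |e_{n+1}| ≈ 2.970e-10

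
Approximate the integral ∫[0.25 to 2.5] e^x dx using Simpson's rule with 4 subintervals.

f(x) = e^x
a = 0.25, b = 2.5, n = 4
h = (b - a)/n = 0.562500

Simpson's rule: (h/3)[f(x₀) + 4f(x₁) + 2f(x₂) + ... + f(xₙ)]

x_0 = 0.2500, f(x_0) = 1.284025, coefficient = 1
x_1 = 0.8125, f(x_1) = 2.253535, coefficient = 4
x_2 = 1.3750, f(x_2) = 3.955077, coefficient = 2
x_3 = 1.9375, f(x_3) = 6.941376, coefficient = 4
x_4 = 2.5000, f(x_4) = 12.182494, coefficient = 1

I ≈ (0.562500/3) × 58.156315 = 10.904309
Exact value: 10.898469
Error: 0.005841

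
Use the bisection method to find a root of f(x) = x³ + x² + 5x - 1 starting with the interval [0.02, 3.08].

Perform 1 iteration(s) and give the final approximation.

f(x) = x³ + x² + 5x - 1
Initial interval: [0.02, 3.08]

Iteration 1:
  c_1 = (0.020000 + 3.080000)/2 = 1.550000
  f(c_1) = f(1.550000) = 12.876375
  f(a) × f(c) < 0, new interval: [0.020000, 1.550000]

After 1 iteration(s), the approximation is c_1 = 1.550000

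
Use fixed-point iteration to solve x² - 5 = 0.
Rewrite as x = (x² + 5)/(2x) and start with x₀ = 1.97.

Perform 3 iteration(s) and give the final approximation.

Equation: x² - 5 = 0
Fixed-point form: x = (x² + 5)/(2x)
x₀ = 1.97

x_1 = g(1.970000) = 2.254036
x_2 = g(2.254036) = 2.236140
x_3 = g(2.236140) = 2.236068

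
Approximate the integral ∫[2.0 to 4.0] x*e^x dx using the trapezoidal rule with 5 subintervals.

f(x) = x*e^x
a = 2.0, b = 4.0, n = 5
h = (b - a)/n = 0.400000

Trapezoidal rule: (h/2)[f(x₀) + 2f(x₁) + 2f(x₂) + ... + f(xₙ)]

x_0 = 2.0000, f(x_0) = 14.778112, coefficient = 1
x_1 = 2.4000, f(x_1) = 26.455623, coefficient = 2
x_2 = 2.8000, f(x_2) = 46.045011, coefficient = 2
x_3 = 3.2000, f(x_3) = 78.504097, coefficient = 2
x_4 = 3.6000, f(x_4) = 131.753644, coefficient = 2
x_5 = 4.0000, f(x_5) = 218.392600, coefficient = 1

I ≈ (0.400000/2) × 798.687462 = 159.737492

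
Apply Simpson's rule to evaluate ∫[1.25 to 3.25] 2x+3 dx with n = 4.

f(x) = 2x+3
a = 1.25, b = 3.25, n = 4
h = (b - a)/n = 0.500000

Simpson's rule: (h/3)[f(x₀) + 4f(x₁) + 2f(x₂) + ... + f(xₙ)]

x_0 = 1.2500, f(x_0) = 5.500000, coefficient = 1
x_1 = 1.7500, f(x_1) = 6.500000, coefficient = 4
x_2 = 2.2500, f(x_2) = 7.500000, coefficient = 2
x_3 = 2.7500, f(x_3) = 8.500000, coefficient = 4
x_4 = 3.2500, f(x_4) = 9.500000, coefficient = 1

I ≈ (0.500000/3) × 90.000000 = 15.000000
Exact value: 15.000000
Error: 0.000000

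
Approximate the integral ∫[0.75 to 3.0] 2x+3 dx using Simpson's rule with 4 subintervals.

f(x) = 2x+3
a = 0.75, b = 3.0, n = 4
h = (b - a)/n = 0.562500

Simpson's rule: (h/3)[f(x₀) + 4f(x₁) + 2f(x₂) + ... + f(xₙ)]

x_0 = 0.7500, f(x_0) = 4.500000, coefficient = 1
x_1 = 1.3125, f(x_1) = 5.625000, coefficient = 4
x_2 = 1.8750, f(x_2) = 6.750000, coefficient = 2
x_3 = 2.4375, f(x_3) = 7.875000, coefficient = 4
x_4 = 3.0000, f(x_4) = 9.000000, coefficient = 1

I ≈ (0.562500/3) × 81.000000 = 15.187500
Exact value: 15.187500
Error: 0.000000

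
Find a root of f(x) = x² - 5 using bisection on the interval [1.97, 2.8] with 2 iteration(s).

f(x) = x² - 5
Initial interval: [1.97, 2.8]

Iteration 1:
  c_1 = (1.970000 + 2.800000)/2 = 2.385000
  f(c_1) = f(2.385000) = 0.688225
  f(a) × f(c) < 0, new interval: [1.970000, 2.385000]
Iteration 2:
  c_2 = (1.970000 + 2.385000)/2 = 2.177500
  f(c_2) = f(2.177500) = -0.258494
  f(a) × f(c) ≥ 0, new interval: [2.177500, 2.385000]

After 2 iteration(s), the approximation is c_2 = 2.177500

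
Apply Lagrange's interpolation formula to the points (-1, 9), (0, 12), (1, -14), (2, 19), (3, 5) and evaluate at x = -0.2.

Lagrange interpolation formula:
P(x) = Σ yᵢ × Lᵢ(x)
where Lᵢ(x) = Π_{j≠i} (x - xⱼ)/(xᵢ - xⱼ)

L_0(-0.2) = (-0.2 - 0)/(-1 - 0) × (-0.2 - 1)/(-1 - 1) × (-0.2 - 2)/(-1 - 2) × (-0.2 - 3)/(-1 - 3) = 0.070400
L_1(-0.2) = (-0.2 - (-1))/(0 - (-1)) × (-0.2 - 1)/(0 - 1) × (-0.2 - 2)/(0 - 2) × (-0.2 - 3)/(0 - 3) = 1.126400
L_2(-0.2) = (-0.2 - (-1))/(1 - (-1)) × (-0.2 - 0)/(1 - 0) × (-0.2 - 2)/(1 - 2) × (-0.2 - 3)/(1 - 3) = -0.281600
L_3(-0.2) = (-0.2 - (-1))/(2 - (-1)) × (-0.2 - 0)/(2 - 0) × (-0.2 - 1)/(2 - 1) × (-0.2 - 3)/(2 - 3) = 0.102400
L_4(-0.2) = (-0.2 - (-1))/(3 - (-1)) × (-0.2 - 0)/(3 - 0) × (-0.2 - 1)/(3 - 1) × (-0.2 - 2)/(3 - 2) = -0.017600

P(-0.2) = 9×L_0(-0.2) + 12×L_1(-0.2) + (-14)×L_2(-0.2) + 19×L_3(-0.2) + 5×L_4(-0.2)
P(-0.2) = 19.950400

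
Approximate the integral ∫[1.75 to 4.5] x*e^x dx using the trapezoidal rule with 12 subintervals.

f(x) = x*e^x
a = 1.75, b = 4.5, n = 12
h = (b - a)/n = 0.229167

Trapezoidal rule: (h/2)[f(x₀) + 2f(x₁) + 2f(x₂) + ... + f(xₙ)]

x_0 = 1.7500, f(x_0) = 10.070555, coefficient = 1
x_1 = 1.9792, f(x_1) = 14.322655, coefficient = 2
x_2 = 2.2083, f(x_2) = 20.097017, coefficient = 2
x_3 = 2.4375, f(x_3) = 27.895710, coefficient = 2
x_4 = 2.6667, f(x_4) = 38.378443, coefficient = 2
x_5 = 2.8958, f(x_5) = 52.410463, coefficient = 2
x_6 = 3.1250, f(x_6) = 71.124672, coefficient = 2
x_7 = 3.3542, f(x_7) = 96.002096, coefficient = 2
x_8 = 3.5833, f(x_8) = 128.976059, coefficient = 2
x_9 = 3.8125, f(x_9) = 172.566927, coefficient = 2
x_10 = 4.0417, f(x_10) = 230.056243, coefficient = 2
x_11 = 4.2708, f(x_11) = 305.711639, coefficient = 2
x_12 = 4.5000, f(x_12) = 405.077091, coefficient = 1

I ≈ (0.229167/2) × 2730.231495 = 312.839026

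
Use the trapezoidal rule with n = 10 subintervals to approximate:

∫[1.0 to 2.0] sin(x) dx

f(x) = sin(x)
a = 1.0, b = 2.0, n = 10
h = (b - a)/n = 0.100000

Trapezoidal rule: (h/2)[f(x₀) + 2f(x₁) + 2f(x₂) + ... + f(xₙ)]

x_0 = 1.0000, f(x_0) = 0.841471, coefficient = 1
x_1 = 1.1000, f(x_1) = 0.891207, coefficient = 2
x_2 = 1.2000, f(x_2) = 0.932039, coefficient = 2
x_3 = 1.3000, f(x_3) = 0.963558, coefficient = 2
x_4 = 1.4000, f(x_4) = 0.985450, coefficient = 2
x_5 = 1.5000, f(x_5) = 0.997495, coefficient = 2
x_6 = 1.6000, f(x_6) = 0.999574, coefficient = 2
x_7 = 1.7000, f(x_7) = 0.991665, coefficient = 2
x_8 = 1.8000, f(x_8) = 0.973848, coefficient = 2
x_9 = 1.9000, f(x_9) = 0.946300, coefficient = 2
x_10 = 2.0000, f(x_10) = 0.909297, coefficient = 1

I ≈ (0.100000/2) × 19.113039 = 0.955652
Exact value: 0.956449
Error: 0.000797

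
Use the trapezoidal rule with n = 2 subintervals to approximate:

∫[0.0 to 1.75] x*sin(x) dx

f(x) = x*sin(x)
a = 0.0, b = 1.75, n = 2
h = (b - a)/n = 0.875000

Trapezoidal rule: (h/2)[f(x₀) + 2f(x₁) + 2f(x₂) + ... + f(xₙ)]

x_0 = 0.0000, f(x_0) = 0.000000, coefficient = 1
x_1 = 0.8750, f(x_1) = 0.671601, coefficient = 2
x_2 = 1.7500, f(x_2) = 1.721975, coefficient = 1

I ≈ (0.875000/2) × 3.065177 = 1.341015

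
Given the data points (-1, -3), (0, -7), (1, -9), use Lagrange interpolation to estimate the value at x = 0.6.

Lagrange interpolation formula:
P(x) = Σ yᵢ × Lᵢ(x)
where Lᵢ(x) = Π_{j≠i} (x - xⱼ)/(xᵢ - xⱼ)

L_0(0.6) = (0.6 - 0)/(-1 - 0) × (0.6 - 1)/(-1 - 1) = -0.120000
L_1(0.6) = (0.6 - (-1))/(0 - (-1)) × (0.6 - 1)/(0 - 1) = 0.640000
L_2(0.6) = (0.6 - (-1))/(1 - (-1)) × (0.6 - 0)/(1 - 0) = 0.480000

P(0.6) = (-3)×L_0(0.6) + (-7)×L_1(0.6) + (-9)×L_2(0.6)
P(0.6) = -8.440000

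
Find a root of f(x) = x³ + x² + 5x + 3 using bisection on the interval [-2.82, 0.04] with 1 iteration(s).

f(x) = x³ + x² + 5x + 3
Initial interval: [-2.82, 0.04]

Iteration 1:
  c_1 = (-2.820000 + 0.040000)/2 = -1.390000
  f(c_1) = f(-1.390000) = -4.703519
  f(a) × f(c) ≥ 0, new interval: [-1.390000, 0.040000]

After 1 iteration(s), the approximation is c_1 = -1.390000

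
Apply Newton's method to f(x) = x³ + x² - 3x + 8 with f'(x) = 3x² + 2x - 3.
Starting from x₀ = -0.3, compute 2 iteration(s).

f(x) = x³ + x² - 3x + 8
f'(x) = 3x² + 2x - 3
x₀ = -0.3

Newton-Raphson formula: x_{n+1} = x_n - f(x_n)/f'(x_n)

Iteration 1:
  f(-0.300000) = 8.963000
  f'(-0.300000) = -3.330000
  x_1 = -0.300000 - 8.963000/(-3.330000) = 2.391592
Iteration 2:
  f(2.391592) = 20.224147
  f'(2.391592) = 18.942314
  x_2 = 2.391592 - 20.224147/18.942314 = 1.323921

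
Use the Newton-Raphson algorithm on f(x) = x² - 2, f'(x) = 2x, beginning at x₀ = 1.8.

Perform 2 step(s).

f(x) = x² - 2
f'(x) = 2x
x₀ = 1.8

Newton-Raphson formula: x_{n+1} = x_n - f(x_n)/f'(x_n)

Iteration 1:
  f(1.800000) = 1.240000
  f'(1.800000) = 3.600000
  x_1 = 1.800000 - 1.240000/3.600000 = 1.455556
Iteration 2:
  f(1.455556) = 0.118642
  f'(1.455556) = 2.911111
  x_2 = 1.455556 - 0.118642/2.911111 = 1.414801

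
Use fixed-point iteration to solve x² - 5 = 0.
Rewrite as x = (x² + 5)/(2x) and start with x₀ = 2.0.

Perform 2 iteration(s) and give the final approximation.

Equation: x² - 5 = 0
Fixed-point form: x = (x² + 5)/(2x)
x₀ = 2.0

x_1 = g(2.000000) = 2.250000
x_2 = g(2.250000) = 2.236111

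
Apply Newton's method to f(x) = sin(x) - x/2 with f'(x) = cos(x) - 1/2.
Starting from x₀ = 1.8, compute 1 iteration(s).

f(x) = sin(x) - x/2
f'(x) = cos(x) - 1/2
x₀ = 1.8

Newton-Raphson formula: x_{n+1} = x_n - f(x_n)/f'(x_n)

Iteration 1:
  f(1.800000) = 0.073848
  f'(1.800000) = -0.727202
  x_1 = 1.800000 - 0.073848/(-0.727202) = 1.901550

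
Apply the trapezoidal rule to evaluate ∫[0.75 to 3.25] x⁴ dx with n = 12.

f(x) = x⁴
a = 0.75, b = 3.25, n = 12
h = (b - a)/n = 0.208333

Trapezoidal rule: (h/2)[f(x₀) + 2f(x₁) + 2f(x₂) + ... + f(xₙ)]

x_0 = 0.7500, f(x_0) = 0.316406, coefficient = 1
x_1 = 0.9583, f(x_1) = 0.843464, coefficient = 2
x_2 = 1.1667, f(x_2) = 1.852623, coefficient = 2
x_3 = 1.3750, f(x_3) = 3.574463, coefficient = 2
x_4 = 1.5833, f(x_4) = 6.284770, coefficient = 2
x_5 = 1.7917, f(x_5) = 10.304546, coefficient = 2
x_6 = 2.0000, f(x_6) = 16.000000, coefficient = 2
x_7 = 2.2083, f(x_7) = 23.782555, coefficient = 2
x_8 = 2.4167, f(x_8) = 34.108845, coefficient = 2
x_9 = 2.6250, f(x_9) = 47.480713, coefficient = 2
x_10 = 2.8333, f(x_10) = 64.445216, coefficient = 2
x_11 = 3.0417, f(x_11) = 85.594621, coefficient = 2
x_12 = 3.2500, f(x_12) = 111.566406, coefficient = 1

I ≈ (0.208333/2) × 700.426444 = 72.961088
Exact value: 72.470703
Error: 0.490385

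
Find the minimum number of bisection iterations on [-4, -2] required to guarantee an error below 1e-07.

We need (b-a)/2^n ≤ 1e-07
(-2 - (-4))/2^n ≤ 1e-07
2/2^n ≤ 1e-07
2^n ≥ 20000000
n ≥ log₂(20000000) = 24.25
n ≥ 25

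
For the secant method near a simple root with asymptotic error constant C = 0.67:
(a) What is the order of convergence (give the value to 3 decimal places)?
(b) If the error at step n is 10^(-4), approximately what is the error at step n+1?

(a) Secant method has superlinear convergence with order φ = (1+√5)/2 ≈ 1.618.
    This means |e_{n+1}| ≈ C|e_n|^1.618.

(b) With |e_n| = 10^(-4) and C = 0.67:
    |e_{n+1}| ≈ 0.67 × (10^(-4))^1.618 = 0.67 × 10^(-6.47)

(a) ≈ 1.618 (golden ratio); (b) |e_{n+1}| ≈ 2.259e-07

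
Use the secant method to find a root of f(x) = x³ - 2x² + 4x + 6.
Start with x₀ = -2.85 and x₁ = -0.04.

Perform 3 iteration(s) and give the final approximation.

f(x) = x³ - 2x² + 4x + 6
x₀ = -2.85, x₁ = -0.04

Secant formula: x_{n+1} = x_n - f(x_n)(x_n - x_{n-1})/(f(x_n) - f(x_{n-1}))

Iteration 1:
  f(-2.850000) = -44.794125
  f(-0.040000) = 5.836736
  x_2 = -0.040000 - 5.836736×(-0.040000 - (-2.850000))/(5.836736 - (-44.794125))
       = -0.363937
Iteration 2:
  f(-0.040000) = 5.836736
  f(-0.363937) = 4.231146
  x_3 = -0.363937 - 4.231146×(-0.363937 - (-0.040000))/(4.231146 - 5.836736)
       = -1.217596
Iteration 3:
  f(-0.363937) = 4.231146
  f(-1.217596) = -3.640604
  x_4 = -1.217596 - (-3.640604)×(-1.217596 - (-0.363937))/(-3.640604 - 4.231146)
       = -0.822788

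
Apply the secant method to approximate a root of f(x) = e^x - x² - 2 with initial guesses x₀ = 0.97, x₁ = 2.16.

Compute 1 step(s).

f(x) = e^x - x² - 2
x₀ = 0.97, x₁ = 2.16

Secant formula: x_{n+1} = x_n - f(x_n)(x_n - x_{n-1})/(f(x_n) - f(x_{n-1}))

Iteration 1:
  f(0.970000) = -0.302956
  f(2.160000) = 2.005538
  x_2 = 2.160000 - 2.005538×(2.160000 - 0.970000)/(2.005538 - (-0.302956))
       = 1.126170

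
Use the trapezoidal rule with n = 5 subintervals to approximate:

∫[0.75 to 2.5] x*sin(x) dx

f(x) = x*sin(x)
a = 0.75, b = 2.5, n = 5
h = (b - a)/n = 0.350000

Trapezoidal rule: (h/2)[f(x₀) + 2f(x₁) + 2f(x₂) + ... + f(xₙ)]

x_0 = 0.7500, f(x_0) = 0.511229, coefficient = 1
x_1 = 1.1000, f(x_1) = 0.980328, coefficient = 2
x_2 = 1.4500, f(x_2) = 1.439434, coefficient = 2
x_3 = 1.8000, f(x_3) = 1.752926, coefficient = 2
x_4 = 2.1500, f(x_4) = 1.799332, coefficient = 2
x_5 = 2.5000, f(x_5) = 1.496180, coefficient = 1

I ≈ (0.350000/2) × 13.951450 = 2.441504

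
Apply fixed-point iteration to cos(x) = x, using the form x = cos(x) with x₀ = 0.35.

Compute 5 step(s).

Equation: cos(x) = x
Fixed-point form: x = cos(x)
x₀ = 0.35

x_1 = g(0.350000) = 0.939373
x_2 = g(0.939373) = 0.590294
x_3 = g(0.590294) = 0.830777
x_4 = g(0.830777) = 0.674302
x_5 = g(0.674302) = 0.781143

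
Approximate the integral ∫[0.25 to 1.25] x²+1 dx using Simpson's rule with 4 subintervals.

f(x) = x²+1
a = 0.25, b = 1.25, n = 4
h = (b - a)/n = 0.250000

Simpson's rule: (h/3)[f(x₀) + 4f(x₁) + 2f(x₂) + ... + f(xₙ)]

x_0 = 0.2500, f(x_0) = 1.062500, coefficient = 1
x_1 = 0.5000, f(x_1) = 1.250000, coefficient = 4
x_2 = 0.7500, f(x_2) = 1.562500, coefficient = 2
x_3 = 1.0000, f(x_3) = 2.000000, coefficient = 4
x_4 = 1.2500, f(x_4) = 2.562500, coefficient = 1

I ≈ (0.250000/3) × 19.750000 = 1.645833
Exact value: 1.645833
Error: 0.000000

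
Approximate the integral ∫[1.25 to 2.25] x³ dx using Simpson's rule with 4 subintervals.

f(x) = x³
a = 1.25, b = 2.25, n = 4
h = (b - a)/n = 0.250000

Simpson's rule: (h/3)[f(x₀) + 4f(x₁) + 2f(x₂) + ... + f(xₙ)]

x_0 = 1.2500, f(x_0) = 1.953125, coefficient = 1
x_1 = 1.5000, f(x_1) = 3.375000, coefficient = 4
x_2 = 1.7500, f(x_2) = 5.359375, coefficient = 2
x_3 = 2.0000, f(x_3) = 8.000000, coefficient = 4
x_4 = 2.2500, f(x_4) = 11.390625, coefficient = 1

I ≈ (0.250000/3) × 69.562500 = 5.796875
Exact value: 5.796875
Error: 0.000000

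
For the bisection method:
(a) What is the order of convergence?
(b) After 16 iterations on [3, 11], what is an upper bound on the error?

(a) Bisection has linear (order 1) convergence; the error is halved each step.

(b) Error bound = (b-a)/2^n = (11 - 3)/2^{16}
    = 8/2^{16}

(a) 1 (linear); (b) error ≤ 1.22e-04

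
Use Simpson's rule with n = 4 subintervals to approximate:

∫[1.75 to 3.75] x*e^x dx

f(x) = x*e^x
a = 1.75, b = 3.75, n = 4
h = (b - a)/n = 0.500000

Simpson's rule: (h/3)[f(x₀) + 4f(x₁) + 2f(x₂) + ... + f(xₙ)]

x_0 = 1.7500, f(x_0) = 10.070555, coefficient = 1
x_1 = 2.2500, f(x_1) = 21.347406, coefficient = 4
x_2 = 2.7500, f(x_2) = 43.017238, coefficient = 2
x_3 = 3.2500, f(x_3) = 83.818605, coefficient = 4
x_4 = 3.7500, f(x_4) = 159.454058, coefficient = 1

I ≈ (0.500000/3) × 676.223129 = 112.703855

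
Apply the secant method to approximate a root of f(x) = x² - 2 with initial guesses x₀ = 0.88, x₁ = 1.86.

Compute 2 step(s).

f(x) = x² - 2
x₀ = 0.88, x₁ = 1.86

Secant formula: x_{n+1} = x_n - f(x_n)(x_n - x_{n-1})/(f(x_n) - f(x_{n-1}))

Iteration 1:
  f(0.880000) = -1.225600
  f(1.860000) = 1.459600
  x_2 = 1.860000 - 1.459600×(1.860000 - 0.880000)/(1.459600 - (-1.225600))
       = 1.327299
Iteration 2:
  f(1.860000) = 1.459600
  f(1.327299) = -0.238277
  x_3 = 1.327299 - (-0.238277)×(1.327299 - 1.860000)/(-0.238277 - 1.459600)
       = 1.402057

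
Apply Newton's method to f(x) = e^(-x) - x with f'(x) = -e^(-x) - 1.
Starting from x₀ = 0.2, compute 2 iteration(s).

f(x) = e^(-x) - x
f'(x) = -e^(-x) - 1
x₀ = 0.2

Newton-Raphson formula: x_{n+1} = x_n - f(x_n)/f'(x_n)

Iteration 1:
  f(0.200000) = 0.618731
  f'(0.200000) = -1.818731
  x_1 = 0.200000 - 0.618731/(-1.818731) = 0.540199
Iteration 2:
  f(0.540199) = 0.042433
  f'(0.540199) = -1.582632
  x_2 = 0.540199 - 0.042433/(-1.582632) = 0.567011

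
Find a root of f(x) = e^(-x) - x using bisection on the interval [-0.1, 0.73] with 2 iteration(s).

f(x) = e^(-x) - x
Initial interval: [-0.1, 0.73]

Iteration 1:
  c_1 = (-0.100000 + 0.730000)/2 = 0.315000
  f(c_1) = f(0.315000) = 0.414789
  f(a) × f(c) ≥ 0, new interval: [0.315000, 0.730000]
Iteration 2:
  c_2 = (0.315000 + 0.730000)/2 = 0.522500
  f(c_2) = f(0.522500) = 0.070536
  f(a) × f(c) ≥ 0, new interval: [0.522500, 0.730000]

After 2 iteration(s), the approximation is c_2 = 0.522500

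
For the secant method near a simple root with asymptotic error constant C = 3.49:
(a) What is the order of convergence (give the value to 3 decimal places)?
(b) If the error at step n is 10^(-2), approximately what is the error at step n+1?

(a) Secant method has superlinear convergence with order φ = (1+√5)/2 ≈ 1.618.
    This means |e_{n+1}| ≈ C|e_n|^1.618.

(b) With |e_n| = 10^(-2) and C = 3.49:
    |e_{n+1}| ≈ 3.49 × (10^(-2))^1.618 = 3.49 × 10^(-3.24)

(a) ≈ 1.618 (golden ratio); (b) |e_{n+1}| ≈ 2.027e-03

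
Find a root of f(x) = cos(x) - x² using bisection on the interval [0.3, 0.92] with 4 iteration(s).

f(x) = cos(x) - x²
Initial interval: [0.3, 0.92]

Iteration 1:
  c_1 = (0.300000 + 0.920000)/2 = 0.610000
  f(c_1) = f(0.610000) = 0.447548
  f(a) × f(c) ≥ 0, new interval: [0.610000, 0.920000]
Iteration 2:
  c_2 = (0.610000 + 0.920000)/2 = 0.765000
  f(c_2) = f(0.765000) = 0.136157
  f(a) × f(c) ≥ 0, new interval: [0.765000, 0.920000]
Iteration 3:
  c_3 = (0.765000 + 0.920000)/2 = 0.842500
  f(c_3) = f(0.842500) = -0.044207
  f(a) × f(c) < 0, new interval: [0.765000, 0.842500]
Iteration 4:
  c_4 = (0.765000 + 0.842500)/2 = 0.803750
  f(c_4) = f(0.803750) = 0.047998
  f(a) × f(c) ≥ 0, new interval: [0.803750, 0.842500]

After 4 iteration(s), the approximation is c_4 = 0.803750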